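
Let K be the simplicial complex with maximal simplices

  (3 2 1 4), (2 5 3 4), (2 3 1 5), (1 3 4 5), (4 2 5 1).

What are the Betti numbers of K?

b_0 = 1, b_1 = 0, b_2 = 0, b_3 = 1.

Order the vertices as 1 < 2 < 3 < 4 < 5. Listing each simplex with vertices in this order, K has dimension 3 with simplices:

  0-simplices (5): [1], [2], [3], [4], [5]
  1-simplices (10): [1,2], [1,3], [1,4], [1,5], [2,3], [2,4], [2,5], [3,4], [3,5], [4,5]
  2-simplices (10): [1,2,3], [1,2,4], [1,2,5], [1,3,4], [1,3,5], [1,4,5], [2,3,4], [2,3,5], [2,4,5], [3,4,5]
  3-simplices (5): [1,2,3,4], [1,2,3,5], [1,2,4,5], [1,3,4,5], [2,3,4,5]

Hence C_0 ≅ Z^5, C_1 ≅ Z^10, C_2 ≅ Z^10, C_3 ≅ Z^5.

Boundary ∂_1: C_1 → C_0 is given by ∂[p,q] = [q] − [p]. For instance
  ∂[4,5] = [5] − [4].
The resulting 5×10 matrix has rank 4, and its Smith normal form has invariant factors (1,1,1,1).

∂_2: C_2 → C_1 sends each 2-simplex [p,q,r] to [q,r] − [p,r] + [p,q]. For instance
  ∂[3,4,5] = [4,5] − [3,5] + [3,4],
  ∂[1,2,3] = [2,3] − [1,3] + [1,2].
This gives a 10×10 integer matrix of rank 6; reducing to Smith normal form yields diagonal entries (1,1,1,1,1,1).

∂_3: C_3 → C_2 sends each 3-simplex σ to the alternating sum Σ_i (−1)^i (σ with its i-th vertex removed). For instance
  ∂[1,2,3,4] = [2,3,4] − [1,3,4] + [1,2,4] − [1,2,3],
  ∂[1,2,3,5] = [2,3,5] − [1,3,5] + [1,2,5] − [1,2,3].
This gives a 10×5 integer matrix of rank 4; reducing to Smith normal form yields diagonal entries (1,1,1,1).

Computing H_k = (kernel of ∂_k) / (image of ∂_{k+1}):

  H_0: rank C_0 − rank ∂_1 = 5 − 4 = 1, and the invariant factors of ∂_1 are all 1, so H_0 = Z.
  H_1: rank ker ∂_1 − rank ∂_2 = (10 − 4) − 6 = 0, and the invariant factors of ∂_2 are all 1, so H_1 = 0.
  H_2: rank ker ∂_2 − rank ∂_3 = (10 − 6) − 4 = 0, and the invariant factors of ∂_3 are all 1, so H_2 = 0.
  H_3: rank ker ∂_3 − rank ∂_4 = (5 − 4) − 0 = 1, and there is no ∂_4, so H_3 = Z.

As a check, the Euler characteristic is 5 − 10 + 10 − 5 = 0, which agrees with 1 − 0 + 0 − 1 = 0.

Hence the Betti numbers are b_0 = 1, b_1 = 0, b_2 = 0, b_3 = 1.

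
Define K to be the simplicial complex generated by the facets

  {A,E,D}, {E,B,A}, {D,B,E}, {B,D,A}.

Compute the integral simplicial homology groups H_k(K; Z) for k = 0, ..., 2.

Take the total order A < B < D < E on the vertex set. Then K (dimension 2) consists of the simplices:

  0-simplices (4): A, B, D, E
  1-simplices (6): AB, AD, AE, BD, BE, DE
  2-simplices (4): ABD, ABE, ADE, BDE

giving chain groups C_0 ≅ Z^4, C_1 ≅ Z^6, C_2 ≅ Z^4.

∂_1: C_1 → C_0 sends each edge [p,q] (with p < q) to q − p.
The resulting 4×6 matrix has rank 3, and its Smith normal form has invariant factors (1,1,1).

Boundary ∂_2: C_2 → C_1 maps a triangle to the signed sum of its edges. For instance
  ∂BDE = DE − BE + BD,
  ∂ADE = DE − AE + AD.
The resulting 6×4 matrix has rank 3, and its Smith normal form has invariant factors (1,1,1).

Computing H_k = (kernel of ∂_k) / (image of ∂_{k+1}):

  H_0: rank C_0 − rank ∂_1 = 4 − 3 = 1, and the invariant factors of ∂_1 are all 1, so H_0 ≅ Z.
  H_1: rank ker ∂_1 − rank ∂_2 = (6 − 3) − 3 = 0, and the invariant factors of ∂_2 are all 1, so H_1 ≅ 0.
  H_2: rank ker ∂_2 − rank ∂_3 = (4 − 3) − 0 = 1, and there is no ∂_3, so H_2 ≅ Z.

H_0 = Z,  H_1 = 0,  H_2 = Z.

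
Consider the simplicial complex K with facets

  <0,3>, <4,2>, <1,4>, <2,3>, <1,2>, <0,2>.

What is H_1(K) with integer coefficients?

H_1 ≅ Z^2.

Order the vertices as 0 < 1 < 2 < 3 < 4. Listing each simplex with vertices in this order, K has dimension 1 with simplices:

  0-simplices (5): [0], [1], [2], [3], [4]
  1-simplices (6): [0,2], [0,3], [1,2], [1,4], [2,3], [2,4]

so the chain groups are C_0 ≅ Z^5, C_1 ≅ Z^6.

Boundary ∂_1: C_1 → C_0 maps an edge to its endpoints' difference, ∂[p,q] = q − p.
The 5×6 boundary matrix has rank 4 and Smith normal form diag(1,1,1,1).

From H_k ≅ ker(∂_k) / im(∂_{k+1}) we obtain:

  H_1: rank ker ∂_1 − rank ∂_2 = (6 − 4) − 0 = 2, and there is no ∂_2, so H_1 ≅ Z^2.

(K is a triangulation of a wedge of 2 circles.)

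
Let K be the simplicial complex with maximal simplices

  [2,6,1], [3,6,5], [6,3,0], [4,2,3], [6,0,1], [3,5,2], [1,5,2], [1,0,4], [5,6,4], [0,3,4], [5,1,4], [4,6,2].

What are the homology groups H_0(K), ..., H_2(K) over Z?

Order the vertices as 0 < 1 < 2 < 3 < 4 < 5 < 6. Listing each simplex with vertices in this order, K has dimension 2 with simplices:

  0-simplices (7): [0], [1], [2], [3], [4], [5], [6]
  1-simplices (18): [0,1], [0,3], [0,4], [0,6], [1,2], [1,4], [1,5], [1,6], [2,3], [2,4], [2,5], [2,6], [3,4], [3,5], [3,6], [4,5], [4,6], [5,6]
  2-simplices (12): [0,1,4], [0,1,6], [0,3,4], [0,3,6], [1,2,5], [1,2,6], [1,4,5], [2,3,4], [2,3,5], [2,4,6], [3,5,6], [4,5,6]

giving chain groups C_0 ≅ Z^7, C_1 ≅ Z^18, C_2 ≅ Z^12.

∂_1: C_1 → C_0 is given by ∂[p,q] = [q] − [p].
This gives a 7×18 integer matrix of rank 6; reducing to Smith normal form yields diagonal entries (1,1,1,1,1,1).

∂_2: C_2 → C_1 sends each 2-simplex [p,q,r] to [q,r] − [p,r] + [p,q]. For instance
  ∂[0,1,6] = [1,6] − [0,6] + [0,1],
  ∂[2,4,6] = [4,6] − [2,6] + [2,4].
As a 18×12 matrix over Z this has rank 12, with invariant factors (1,1,1,1,1,1,1,1,1,1,1,2).

Computing H_k = (kernel of ∂_k) / (image of ∂_{k+1}):

  H_0: rank C_0 − rank ∂_1 = 7 − 6 = 1, and the invariant factors of ∂_1 are all 1, so H_0 = Z.
  H_1: rank ker ∂_1 − rank ∂_2 = (18 − 6) − 12 = 0, and ∂_2 has invariant factor 2 > 1, so H_1 = Z_2.
  H_2: rank ker ∂_2 − rank ∂_3 = (12 − 12) − 0 = 0, and there is no ∂_3, so H_2 = 0.

As a check, the Euler characteristic is 7 − 18 + 12 = 1, which agrees with 1 − 0 + 0 = 1.

H_0 = Z,  H_1 = Z_2,  H_2 = 0.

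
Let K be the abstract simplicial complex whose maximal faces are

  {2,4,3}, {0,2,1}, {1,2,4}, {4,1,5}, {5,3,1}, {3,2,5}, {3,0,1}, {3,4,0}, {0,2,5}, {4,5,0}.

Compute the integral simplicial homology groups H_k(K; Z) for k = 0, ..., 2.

H_0 = Z,  H_1 = Z/2Z,  H_2 = 0.

K has 6 vertices, 15 edges, 10 triangles.
rank ∂_0 = 0, rank ∂_1 = 5 ⇒ b_0 = 6 − 0 − 5 = 1; all invariant factors of ∂_1 are 1 so no torsion. So H_0 ≅ Z.
rank ∂_1 = 5, rank ∂_2 = 10 ⇒ b_1 = 15 − 5 − 10 = 0; ∂_2 has invariant factor(s) [2] giving torsion. So H_1 ≅ Z/2Z.
rank ∂_2 = 10, rank ∂_3 = 0 ⇒ b_2 = 10 − 10 − 0 = 0. So H_2 ≅ 0.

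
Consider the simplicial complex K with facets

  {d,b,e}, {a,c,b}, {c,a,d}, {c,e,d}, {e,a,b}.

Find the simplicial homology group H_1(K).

H_1 = Z.

Fix the vertex order a < b < c < d < e and write every simplex with vertices in increasing order. Then dim K = 2 and the simplices of K are:

  0-simplices (5): a, b, c, d, e
  1-simplices (10): ab, ac, ad, ae, bc, bd, be, cd, ce, de
  2-simplices (5): abc, abe, acd, bde, cde

so the chain groups are C_0 ≅ Z^5, C_1 ≅ Z^10, C_2 ≅ Z^5.

Boundary ∂_1: C_1 → C_0 maps an edge to its endpoints' difference, ∂[p,q] = q − p.
This gives a 5×10 integer matrix of rank 4; reducing to Smith normal form yields diagonal entries (1,1,1,1).

The boundary map ∂_2: C_2 → C_1 acts by ∂[p,q,r] = [q,r] − [p,r] + [p,q]. For instance
  ∂cde = de − ce + cd,
  ∂bde = de − be + bd.
As a 10×5 matrix over Z this has rank 5, with invariant factors (1,1,1,1,1).

From H_k ≅ ker(∂_k) / im(∂_{k+1}) we obtain:

  H_1: rank ker ∂_1 − rank ∂_2 = (10 − 4) − 5 = 1, and the invariant factors of ∂_2 are all 1, so H_1 = Z.

(K is a triangulation of the Möbius band.)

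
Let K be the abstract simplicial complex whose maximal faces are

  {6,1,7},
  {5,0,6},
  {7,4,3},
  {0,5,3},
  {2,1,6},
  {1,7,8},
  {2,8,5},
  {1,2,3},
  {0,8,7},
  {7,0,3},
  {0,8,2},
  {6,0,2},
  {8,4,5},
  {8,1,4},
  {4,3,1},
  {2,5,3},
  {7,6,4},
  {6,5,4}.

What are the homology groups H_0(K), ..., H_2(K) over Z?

Take the total order 0 < 1 < 2 < 3 < 4 < 5 < 6 < 7 < 8 on the vertex set. Then K (dimension 2) consists of the simplices:

  0-simplices (9): [0], [1], [2], [3], [4], [5], [6], [7], [8]
  1-simplices (27): (27 of them)
  2-simplices (18): [0,2,6], [0,2,8], [0,3,5], [0,3,7], [0,5,6], [0,7,8], [1,2,3], [1,2,6], [1,3,4], [1,4,8], [1,6,7], [1,7,8], [2,3,5], [2,5,8], [3,4,7], [4,5,6], [4,5,8], [4,6,7]

giving chain groups C_0 ≅ Z^9, C_1 ≅ Z^27, C_2 ≅ Z^18.

The boundary map ∂_1: C_1 → C_0 maps an edge to its endpoints' difference, ∂[p,q] = q − p. For instance
  ∂[4,5] = [5] − [4].
The 9×27 boundary matrix has rank 8 and Smith normal form diag(1,1,1,1,1,1,1,1).

Boundary ∂_2: C_2 → C_1 acts by ∂[p,q,r] = [q,r] − [p,r] + [p,q]. For instance
  ∂[1,2,3] = [2,3] − [1,3] + [1,2],
  ∂[4,6,7] = [6,7] − [4,7] + [4,6].
The 27×18 boundary matrix has rank 18 and Smith normal form diag(1,1,1,1,1,1,1,1,1,1,1,1,1,1,1,1,1,2).

Reading off H_k = ker ∂_k / im ∂_{k+1}:

  H_0: rank C_0 − rank ∂_1 = 9 − 8 = 1, and the invariant factors of ∂_1 are all 1, so H_0 = Z.
  H_1: rank ker ∂_1 − rank ∂_2 = (27 − 8) − 18 = 1, and ∂_2 has invariant factor 2 > 1, so H_1 = Z × Z/2.
  H_2: rank ker ∂_2 − rank ∂_3 = (18 − 18) − 0 = 0, and there is no ∂_3, so H_2 = 0.

As a check, the Euler characteristic is 9 − 27 + 18 = 0, which agrees with 1 − 1 + 0 = 0.

H_0 = Z,  H_1 = Z × Z/2,  H_2 = 0.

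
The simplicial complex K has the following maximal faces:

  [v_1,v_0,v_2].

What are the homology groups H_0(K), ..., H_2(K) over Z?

H_0 ≅ Z,  H_1 = 0,  H_2 = 0.

Take the total order v_0 < v_1 < v_2 on the vertex set. Then K (dimension 2) consists of the simplices:

  0-simplices (3): [v_0], [v_1], [v_2]
  1-simplices (3): [v_0,v_1], [v_0,v_2], [v_1,v_2]
  2-simplices (1): [v_0,v_1,v_2]

giving chain groups C_0 ≅ Z^3, C_1 ≅ Z^3, C_2 ≅ Z^1.

Boundary ∂_1: C_1 → C_0 is given by ∂[p,q] = [q] − [p]. For instance
  ∂[v_0,v_2] = [v_2] − [v_0].
As a 3×3 matrix over Z this has rank 2, with invariant factors (1,1).

The boundary map ∂_2: C_2 → C_1 acts by ∂[p,q,r] = [q,r] − [p,r] + [p,q]. For instance
  ∂[v_0,v_1,v_2] = [v_1,v_2] − [v_0,v_2] + [v_0,v_1].
As a 3×1 matrix over Z this has rank 1, with invariant factors (1).

Reading off H_k = ker ∂_k / im ∂_{k+1}:

  H_0: rank C_0 − rank ∂_1 = 3 − 2 = 1, and the invariant factors of ∂_1 are all 1, so H_0 ≅ Z.
  H_1: rank ker ∂_1 − rank ∂_2 = (3 − 2) − 1 = 0, and the invariant factors of ∂_2 are all 1, so H_1 ≅ 0.
  H_2: rank ker ∂_2 − rank ∂_3 = (1 − 1) − 0 = 0, and there is no ∂_3, so H_2 ≅ 0.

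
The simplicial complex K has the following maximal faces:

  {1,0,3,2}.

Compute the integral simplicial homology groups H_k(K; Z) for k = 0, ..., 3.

H_0 = Z,  H_1 = 0,  H_2 = 0,  H_3 = 0.

Fix the vertex order 0 < 1 < 2 < 3 and write every simplex with vertices in increasing order. Then dim K = 3 and the simplices of K are:

  0-simplices (4): [0], [1], [2], [3]
  1-simplices (6): [0,1], [0,2], [0,3], [1,2], [1,3], [2,3]
  2-simplices (4): [0,1,2], [0,1,3], [0,2,3], [1,2,3]
  3-simplices (1): [0,1,2,3]

giving chain groups C_0 ≅ Z^4, C_1 ≅ Z^6, C_2 ≅ Z^4, C_3 ≅ Z^1.

∂_1: C_1 → C_0 sends each edge [p,q] (with p < q) to q − p. For instance
  ∂[0,3] = [3] − [0].
The resulting 4×6 matrix has rank 3, and its Smith normal form has invariant factors (1,1,1).

∂_2: C_2 → C_1 maps a triangle to the signed sum of its edges. For instance
  ∂[0,2,3] = [2,3] − [0,3] + [0,2],
  ∂[1,2,3] = [2,3] − [1,3] + [1,2].
As a 6×4 matrix over Z this has rank 3, with invariant factors (1,1,1).

Boundary ∂_3: C_3 → C_2 sends each 3-simplex σ to the alternating sum Σ_i (−1)^i (σ with its i-th vertex removed). For instance
  ∂[0,1,2,3] = [1,2,3] − [0,2,3] + [0,1,3] − [0,1,2].
As a 4×1 matrix over Z this has rank 1, with invariant factors (1).

Now H_k = ker ∂_k / im ∂_{k+1}, so:

  H_0: rank C_0 − rank ∂_1 = 4 − 3 = 1, and the invariant factors of ∂_1 are all 1, so H_0 = Z.
  H_1: rank ker ∂_1 − rank ∂_2 = (6 − 3) − 3 = 0, and the invariant factors of ∂_2 are all 1, so H_1 = 0.
  H_2: rank ker ∂_2 − rank ∂_3 = (4 − 3) − 1 = 0, and the invariant factors of ∂_3 are all 1, so H_2 = 0.
  H_3: rank ker ∂_3 − rank ∂_4 = (1 − 1) − 0 = 0, and there is no ∂_4, so H_3 = 0.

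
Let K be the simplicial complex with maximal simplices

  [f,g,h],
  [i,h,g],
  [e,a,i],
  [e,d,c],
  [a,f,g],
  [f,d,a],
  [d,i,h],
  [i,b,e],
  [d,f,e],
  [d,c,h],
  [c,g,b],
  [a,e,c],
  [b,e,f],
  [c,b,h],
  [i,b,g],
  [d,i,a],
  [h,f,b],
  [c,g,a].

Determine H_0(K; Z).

H_0 ≅ Z.

Order the vertices as a < b < c < d < e < f < g < h < i. Listing each simplex with vertices in this order, K has dimension 2 with simplices:

  0-simplices (9): a, b, c, d, e, f, g, h, i
  1-simplices (27): ac, ad, ae, af, ag, ai, bc, be, bf, bg, bh, bi, cd, ce, cg, ch, de, df, dh, di, ef, ei, fg, fh, gh, gi, hi
  2-simplices (18): ace, acg, adf, adi, aei, afg, bcg, bch, bef, bei, bfh, bgi, cde, cdh, def, dhi, fgh, ghi

so the chain groups are C_0 ≅ Z^9, C_1 ≅ Z^27, C_2 ≅ Z^18.

Boundary ∂_1: C_1 → C_0 maps an edge to its endpoints' difference, ∂[p,q] = q − p. For instance
  ∂de = e − d.
The 9×27 boundary matrix has rank 8 and Smith normal form diag(1,1,1,1,1,1,1,1).

∂_2: C_2 → C_1 acts by ∂[p,q,r] = [q,r] − [p,r] + [p,q]. For instance
  ∂acg = cg − ag + ac,
  ∂afg = fg − ag + af.
This gives a 27×18 integer matrix of rank 18; reducing to Smith normal form yields diagonal entries (1,1,1,1,1,1,1,1,1,1,1,1,1,1,1,1,1,2).

From H_k ≅ ker(∂_k) / im(∂_{k+1}) we obtain:

  H_0: rank C_0 − rank ∂_1 = 9 − 8 = 1, and the invariant factors of ∂_1 are all 1, so H_0 = Z.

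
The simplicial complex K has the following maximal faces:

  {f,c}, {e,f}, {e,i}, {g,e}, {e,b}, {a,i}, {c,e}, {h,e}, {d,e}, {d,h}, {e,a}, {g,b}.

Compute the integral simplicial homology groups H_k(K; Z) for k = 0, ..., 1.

Take the total order a < b < c < d < e < f < g < h < i on the vertex set. Then K (dimension 1) consists of the simplices:

  0-simplices (9): a, b, c, d, e, f, g, h, i
  1-simplices (12): ae, ai, be, bg, ce, cf, de, dh, ef, eg, eh, ei

so the chain groups are C_0 ≅ Z^9, C_1 ≅ Z^12.

∂_1: C_1 → C_0 maps an edge to its endpoints' difference, ∂[p,q] = q − p.
This gives a 9×12 integer matrix of rank 8; reducing to Smith normal form yields diagonal entries (1,1,1,1,1,1,1,1).

Now H_k = ker ∂_k / im ∂_{k+1}, so:

  H_0: rank C_0 − rank ∂_1 = 9 − 8 = 1, and the invariant factors of ∂_1 are all 1, so H_0 ≅ Z.
  H_1: rank ker ∂_1 − rank ∂_2 = (12 − 8) − 0 = 4, and there is no ∂_2, so H_1 ≅ Z^4.

H_0 = Z,  H_1 = Z^4.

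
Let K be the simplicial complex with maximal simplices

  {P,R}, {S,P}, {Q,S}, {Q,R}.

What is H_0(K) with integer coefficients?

Order the vertices as P < Q < R < S. Listing each simplex with vertices in this order, K has dimension 1 with simplices:

  0-simplices (4): P, Q, R, S
  1-simplices (4): PR, PS, QR, QS

Hence C_0 ≅ Z^4, C_1 ≅ Z^4.

The boundary map ∂_1: C_1 → C_0 sends each edge [p,q] (with p < q) to q − p. For instance
  ∂PR = R − P.
As a 4×4 matrix over Z this has rank 3, with invariant factors (1,1,1).

Reading off H_k = ker ∂_k / im ∂_{k+1}:

  H_0: rank C_0 − rank ∂_1 = 4 − 3 = 1, and the invariant factors of ∂_1 are all 1, so H_0 ≅ Z.

H_0 ≅ Z.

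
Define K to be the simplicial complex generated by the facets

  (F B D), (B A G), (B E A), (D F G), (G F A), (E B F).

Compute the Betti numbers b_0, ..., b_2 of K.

We work with the vertex ordering A < B < D < E < F < G. The simplices of K, each written with vertices in increasing order, are:

  0-simplices (6): A, B, D, E, F, G
  1-simplices (12): AB, AE, AF, AG, BD, BE, BF, BG, DF, DG, EF, FG
  2-simplices (6): ABE, ABG, AFG, BDF, BEF, DFG

so the chain groups are C_0 ≅ Z^6, C_1 ≅ Z^12, C_2 ≅ Z^6.

Boundary ∂_1: C_1 → C_0 is given by ∂[p,q] = [q] − [p].
The resulting 6×12 matrix has rank 5, and its Smith normal form has invariant factors (1,1,1,1,1).

∂_2: C_2 → C_1 sends each 2-simplex [p,q,r] to [q,r] − [p,r] + [p,q]. For instance
  ∂AFG = FG − AG + AF,
  ∂BEF = EF − BF + BE.
As a 12×6 matrix over Z this has rank 6, with invariant factors (1,1,1,1,1,1).

Reading off H_k = ker ∂_k / im ∂_{k+1}:

  H_0: rank C_0 − rank ∂_1 = 6 − 5 = 1, and the invariant factors of ∂_1 are all 1, so H_0 ≅ Z.
  H_1: rank ker ∂_1 − rank ∂_2 = (12 − 5) − 6 = 1, and the invariant factors of ∂_2 are all 1, so H_1 ≅ Z.
  H_2: rank ker ∂_2 − rank ∂_3 = (6 − 6) − 0 = 0, and there is no ∂_3, so H_2 ≅ 0.

(K is a triangulation of the cylinder S^1 x I.)

Hence the Betti numbers are b_0 = 1, b_1 = 1, b_2 = 0.

b_0 = 1, b_1 = 1, b_2 = 0.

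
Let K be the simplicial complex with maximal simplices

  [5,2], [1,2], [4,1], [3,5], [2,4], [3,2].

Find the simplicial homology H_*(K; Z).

Order the vertices as 1 < 2 < 3 < 4 < 5. Listing each simplex with vertices in this order, K has dimension 1 with simplices:

  0-simplices (5): [1], [2], [3], [4], [5]
  1-simplices (6): [1,2], [1,4], [2,3], [2,4], [2,5], [3,5]

so the chain groups are C_0 ≅ Z^5, C_1 ≅ Z^6.

Boundary ∂_1: C_1 → C_0 is given by ∂[p,q] = [q] − [p]. For instance
  ∂[2,5] = [5] − [2].
The 5×6 boundary matrix has rank 4 and Smith normal form diag(1,1,1,1).

Reading off H_k = ker ∂_k / im ∂_{k+1}:

  H_0: rank C_0 − rank ∂_1 = 5 − 4 = 1, and the invariant factors of ∂_1 are all 1, so H_0 = Z.
  H_1: rank ker ∂_1 − rank ∂_2 = (6 − 4) − 0 = 2, and there is no ∂_2, so H_1 = Z^2.

As a check, the Euler characteristic is 5 − 6 = -1, which agrees with 1 − 2 = -1.

H_0 = Z,  H_1 = Z^2.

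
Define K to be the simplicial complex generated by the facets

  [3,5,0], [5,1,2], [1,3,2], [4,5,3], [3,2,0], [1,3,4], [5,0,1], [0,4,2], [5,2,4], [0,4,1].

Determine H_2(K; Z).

We work with the vertex ordering 0 < 1 < 2 < 3 < 4 < 5. The simplices of K, each written with vertices in increasing order, are:

  0-simplices (6): [0], [1], [2], [3], [4], [5]
  1-simplices (15): [0,1], [0,2], [0,3], [0,4], [0,5], [1,2], [1,3], [1,4], [1,5], [2,3], [2,4], [2,5], [3,4], [3,5], [4,5]
  2-simplices (10): [0,1,4], [0,1,5], [0,2,3], [0,2,4], [0,3,5], [1,2,3], [1,2,5], [1,3,4], [2,4,5], [3,4,5]

giving chain groups C_0 ≅ Z^6, C_1 ≅ Z^15, C_2 ≅ Z^10.

Boundary ∂_1: C_1 → C_0 is given by ∂[p,q] = [q] − [p].
As a 6×15 matrix over Z this has rank 5, with invariant factors (1,1,1,1,1).

∂_2: C_2 → C_1 acts by ∂[p,q,r] = [q,r] − [p,r] + [p,q]. For instance
  ∂[0,1,5] = [1,5] − [0,5] + [0,1],
  ∂[0,2,4] = [2,4] − [0,4] + [0,2].
As a 15×10 matrix over Z this has rank 10, with invariant factors (1,1,1,1,1,1,1,1,1,2).

From H_k ≅ ker(∂_k) / im(∂_{k+1}) we obtain:

  H_2: rank ker ∂_2 − rank ∂_3 = (10 − 10) − 0 = 0, and there is no ∂_3, so H_2 = 0.

H_2 = 0.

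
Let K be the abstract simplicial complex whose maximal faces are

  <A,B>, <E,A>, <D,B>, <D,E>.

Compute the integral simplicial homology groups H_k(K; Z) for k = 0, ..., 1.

H_0 = Z,  H_1 = Z.

Take the total order A < B < D < E on the vertex set. Then K (dimension 1) consists of the simplices:

  0-simplices (4): A, B, D, E
  1-simplices (4): AB, AE, BD, DE

giving chain groups C_0 ≅ Z^4, C_1 ≅ Z^4.

∂_1: C_1 → C_0 sends each edge [p,q] (with p < q) to q − p. For instance
  ∂BD = D − B.
The 4×4 boundary matrix has rank 3 and Smith normal form diag(1,1,1).

Now H_k = ker ∂_k / im ∂_{k+1}, so:

  H_0: rank C_0 − rank ∂_1 = 4 − 3 = 1, and the invariant factors of ∂_1 are all 1, so H_0 = Z.
  H_1: rank ker ∂_1 − rank ∂_2 = (4 − 3) − 0 = 1, and there is no ∂_2, so H_1 = Z.

As a check, the Euler characteristic is 4 − 4 = 0, which agrees with 1 − 1 = 0.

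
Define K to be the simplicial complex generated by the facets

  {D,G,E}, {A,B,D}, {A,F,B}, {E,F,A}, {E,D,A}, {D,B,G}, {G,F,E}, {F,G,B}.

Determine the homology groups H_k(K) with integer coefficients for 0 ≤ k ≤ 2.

H_0 = Z,  H_1 = 0,  H_2 = Z.

Order the vertices as A < B < D < E < F < G. Listing each simplex with vertices in this order, K has dimension 2 with simplices:

  0-simplices (6): A, B, D, E, F, G
  1-simplices (12): AB, AD, AE, AF, BD, BF, BG, DE, DG, EF, EG, FG
  2-simplices (8): ABD, ABF, ADE, AEF, BDG, BFG, DEG, EFG

so the chain groups are C_0 ≅ Z^6, C_1 ≅ Z^12, C_2 ≅ Z^8.

∂_1: C_1 → C_0 sends each edge [p,q] (with p < q) to q − p.
The 6×12 boundary matrix has rank 5 and Smith normal form diag(1,1,1,1,1).

∂_2: C_2 → C_1 sends each 2-simplex [p,q,r] to [q,r] − [p,r] + [p,q]. For instance
  ∂BFG = FG − BG + BF,
  ∂ABD = BD − AD + AB.
This gives a 12×8 integer matrix of rank 7; reducing to Smith normal form yields diagonal entries (1,1,1,1,1,1,1).

Reading off H_k = ker ∂_k / im ∂_{k+1}:

  H_0: rank C_0 − rank ∂_1 = 6 − 5 = 1, and the invariant factors of ∂_1 are all 1, so H_0 ≅ Z.
  H_1: rank ker ∂_1 − rank ∂_2 = (12 − 5) − 7 = 0, and the invariant factors of ∂_2 are all 1, so H_1 ≅ 0.
  H_2: rank ker ∂_2 − rank ∂_3 = (8 − 7) − 0 = 1, and there is no ∂_3, so H_2 ≅ Z.

(K is a triangulation of the 2-sphere S^2.)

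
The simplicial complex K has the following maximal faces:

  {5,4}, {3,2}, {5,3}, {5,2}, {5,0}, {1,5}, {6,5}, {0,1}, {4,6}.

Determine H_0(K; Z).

H_0 ≅ Z.

Fix the vertex order 0 < 1 < 2 < 3 < 4 < 5 < 6 and write every simplex with vertices in increasing order. Then dim K = 1 and the simplices of K are:

  0-simplices (7): [0], [1], [2], [3], [4], [5], [6]
  1-simplices (9): [0,1], [0,5], [1,5], [2,3], [2,5], [3,5], [4,5], [4,6], [5,6]

Hence C_0 ≅ Z^7, C_1 ≅ Z^9.

∂_1: C_1 → C_0 sends each edge [p,q] (with p < q) to q − p. For instance
  ∂[5,6] = [6] − [5].
This gives a 7×9 integer matrix of rank 6; reducing to Smith normal form yields diagonal entries (1,1,1,1,1,1).

Now H_k = ker ∂_k / im ∂_{k+1}, so:

  H_0: rank C_0 − rank ∂_1 = 7 − 6 = 1, and the invariant factors of ∂_1 are all 1, so H_0 = Z.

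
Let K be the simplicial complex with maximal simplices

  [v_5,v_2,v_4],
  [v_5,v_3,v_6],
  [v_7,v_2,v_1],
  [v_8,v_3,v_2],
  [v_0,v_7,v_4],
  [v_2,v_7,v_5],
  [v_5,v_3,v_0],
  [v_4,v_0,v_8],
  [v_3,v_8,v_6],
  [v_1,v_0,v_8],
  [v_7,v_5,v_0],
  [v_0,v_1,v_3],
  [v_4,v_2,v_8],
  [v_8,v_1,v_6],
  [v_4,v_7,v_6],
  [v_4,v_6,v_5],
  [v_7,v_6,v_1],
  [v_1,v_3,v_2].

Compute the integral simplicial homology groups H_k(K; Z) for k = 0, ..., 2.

Take the total order v_0 < v_1 < v_2 < v_3 < v_4 < v_5 < v_6 < v_7 < v_8 on the vertex set. Then K (dimension 2) consists of the simplices:

  0-simplices (9): [v_0], [v_1], [v_2], [v_3], [v_4], [v_5], [v_6], [v_7], [v_8]
  1-simplices (27): (27 of them)
  2-simplices (18): (18 of them)

so the chain groups are C_0 ≅ Z^9, C_1 ≅ Z^27, C_2 ≅ Z^18.

The boundary map ∂_1: C_1 → C_0 maps an edge to its endpoints' difference, ∂[p,q] = q − p. For instance
  ∂[v_2,v_5] = [v_5] − [v_2].
As a 9×27 matrix over Z this has rank 8, with invariant factors (1,1,1,1,1,1,1,1).

Boundary ∂_2: C_2 → C_1 acts by ∂[p,q,r] = [q,r] − [p,r] + [p,q]. For instance
  ∂[v_1,v_2,v_7] = [v_2,v_7] − [v_1,v_7] + [v_1,v_2],
  ∂[v_1,v_2,v_3] = [v_2,v_3] − [v_1,v_3] + [v_1,v_2].
This gives a 27×18 integer matrix of rank 18; reducing to Smith normal form yields diagonal entries (1,1,1,1,1,1,1,1,1,1,1,1,1,1,1,1,1,2).

From H_k ≅ ker(∂_k) / im(∂_{k+1}) we obtain:

  H_0: rank C_0 − rank ∂_1 = 9 − 8 = 1, and the invariant factors of ∂_1 are all 1, so H_0 ≅ Z.
  H_1: rank ker ∂_1 − rank ∂_2 = (27 − 8) − 18 = 1, and ∂_2 has invariant factor 2 > 1, so H_1 ≅ Z ⊕ Z/2.
  H_2: rank ker ∂_2 − rank ∂_3 = (18 − 18) − 0 = 0, and there is no ∂_3, so H_2 ≅ 0.

H_0 = Z,  H_1 = Z ⊕ Z/2,  H_2 = 0.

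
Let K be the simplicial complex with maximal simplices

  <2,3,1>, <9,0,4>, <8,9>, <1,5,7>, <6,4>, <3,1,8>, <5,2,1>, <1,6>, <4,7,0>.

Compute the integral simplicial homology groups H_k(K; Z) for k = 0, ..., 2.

Take the total order 0 < 1 < 2 < 3 < 4 < 5 < 6 < 7 < 8 < 9 on the vertex set. Then K (dimension 2) consists of the simplices:

  0-simplices (10): [0], [1], [2], [3], [4], [5], [6], [7], [8], [9]
  1-simplices (17): [0,4], [0,7], [0,9], [1,2], [1,3], [1,5], [1,6], [1,7], [1,8], [2,3], [2,5], [3,8], [4,6], [4,7], [4,9], [5,7], [8,9]
  2-simplices (6): [0,4,7], [0,4,9], [1,2,3], [1,2,5], [1,3,8], [1,5,7]

Hence C_0 ≅ Z^10, C_1 ≅ Z^17, C_2 ≅ Z^6.

Boundary ∂_1: C_1 → C_0 sends each edge [p,q] (with p < q) to q − p. For instance
  ∂[1,8] = [8] − [1].
As a 10×17 matrix over Z this has rank 9, with invariant factors (1,1,1,1,1,1,1,1,1).

Boundary ∂_2: C_2 → C_1 maps a triangle to the signed sum of its edges. For instance
  ∂[0,4,9] = [4,9] − [0,9] + [0,4],
  ∂[1,2,3] = [2,3] − [1,3] + [1,2].
The resulting 17×6 matrix has rank 6, and its Smith normal form has invariant factors (1,1,1,1,1,1).

Reading off H_k = ker ∂_k / im ∂_{k+1}:

  H_0: rank C_0 − rank ∂_1 = 10 − 9 = 1, and the invariant factors of ∂_1 are all 1, so H_0 ≅ Z.
  H_1: rank ker ∂_1 − rank ∂_2 = (17 − 9) − 6 = 2, and the invariant factors of ∂_2 are all 1, so H_1 ≅ Z^2.
  H_2: rank ker ∂_2 − rank ∂_3 = (6 − 6) − 0 = 0, and there is no ∂_3, so H_2 ≅ 0.

As a check, the Euler characteristic is 10 − 17 + 6 = -1, which agrees with 1 − 2 + 0 = -1.

H_0 ≅ Z,  H_1 ≅ Z^2,  H_2 = 0.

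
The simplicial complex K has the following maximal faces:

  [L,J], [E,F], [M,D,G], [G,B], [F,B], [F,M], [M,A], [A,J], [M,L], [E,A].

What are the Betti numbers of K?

We work with the vertex ordering A < B < D < E < F < G < J < L < M. The simplices of K, each written with vertices in increasing order, are:

  0-simplices (9): A, B, D, E, F, G, J, L, M
  1-simplices (12): AE, AJ, AM, BF, BG, DG, DM, EF, FM, GM, JL, LM
  2-simplices (1): DGM

giving chain groups C_0 ≅ Z^9, C_1 ≅ Z^12, C_2 ≅ Z^1.

∂_1: C_1 → C_0 maps an edge to its endpoints' difference, ∂[p,q] = q − p.
As a 9×12 matrix over Z this has rank 8, with invariant factors (1,1,1,1,1,1,1,1).

Boundary ∂_2: C_2 → C_1 acts by ∂[p,q,r] = [q,r] − [p,r] + [p,q]. For instance
  ∂DGM = GM − DM + DG.
This gives a 12×1 integer matrix of rank 1; reducing to Smith normal form yields diagonal entries (1).

Reading off H_k = ker ∂_k / im ∂_{k+1}:

  H_0: rank C_0 − rank ∂_1 = 9 − 8 = 1, and the invariant factors of ∂_1 are all 1, so H_0 = Z.
  H_1: rank ker ∂_1 − rank ∂_2 = (12 − 8) − 1 = 3, and the invariant factors of ∂_2 are all 1, so H_1 = Z^3.
  H_2: rank ker ∂_2 − rank ∂_3 = (1 − 1) − 0 = 0, and there is no ∂_3, so H_2 = 0.

Hence the Betti numbers are b_0 = 1, b_1 = 3, b_2 = 0.

b_0 = 1, b_1 = 3, b_2 = 0.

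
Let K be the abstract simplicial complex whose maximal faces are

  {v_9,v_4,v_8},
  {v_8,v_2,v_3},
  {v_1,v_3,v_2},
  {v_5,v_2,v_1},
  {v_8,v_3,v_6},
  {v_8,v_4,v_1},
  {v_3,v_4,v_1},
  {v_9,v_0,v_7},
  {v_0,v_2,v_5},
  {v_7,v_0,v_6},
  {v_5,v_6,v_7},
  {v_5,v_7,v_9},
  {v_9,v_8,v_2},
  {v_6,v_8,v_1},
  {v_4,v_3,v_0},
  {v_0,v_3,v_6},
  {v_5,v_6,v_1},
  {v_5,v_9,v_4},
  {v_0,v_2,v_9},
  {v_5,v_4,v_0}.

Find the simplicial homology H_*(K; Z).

We work with the vertex ordering v_0 < v_1 < v_2 < v_3 < v_4 < v_5 < v_6 < v_7 < v_8 < v_9. The simplices of K, each written with vertices in increasing order, are:

  0-simplices (10): [v_0], [v_1], [v_2], [v_3], [v_4], [v_5], [v_6], [v_7], [v_8], [v_9]
  1-simplices (30): (30 of them)
  2-simplices (20): (20 of them)

so the chain groups are C_0 ≅ Z^10, C_1 ≅ Z^30, C_2 ≅ Z^20.

Boundary ∂_1: C_1 → C_0 maps an edge to its endpoints' difference, ∂[p,q] = q − p. For instance
  ∂[v_3,v_6] = [v_6] − [v_3].
As a 10×30 matrix over Z this has rank 9, with invariant factors (1,1,1,1,1,1,1,1,1).

Boundary ∂_2: C_2 → C_1 sends each 2-simplex [p,q,r] to [q,r] − [p,r] + [p,q]. For instance
  ∂[v_0,v_2,v_5] = [v_2,v_5] − [v_0,v_5] + [v_0,v_2],
  ∂[v_2,v_8,v_9] = [v_8,v_9] − [v_2,v_9] + [v_2,v_8].
The 30×20 boundary matrix has rank 20 and Smith normal form diag(1,1,1,1,1,1,1,1,1,1,1,1,1,1,1,1,1,1,1,2).

From H_k ≅ ker(∂_k) / im(∂_{k+1}) we obtain:

  H_0: rank C_0 − rank ∂_1 = 10 − 9 = 1, and the invariant factors of ∂_1 are all 1, so H_0 = Z.
  H_1: rank ker ∂_1 − rank ∂_2 = (30 − 9) − 20 = 1, and ∂_2 has invariant factor 2 > 1, so H_1 = Z ⊕ Z/2.
  H_2: rank ker ∂_2 − rank ∂_3 = (20 − 20) − 0 = 0, and there is no ∂_3, so H_2 = 0.

(K is a triangulation of the Klein bottle.)

H_0 ≅ Z,  H_1 ≅ Z ⊕ Z/2,  H_2 = 0.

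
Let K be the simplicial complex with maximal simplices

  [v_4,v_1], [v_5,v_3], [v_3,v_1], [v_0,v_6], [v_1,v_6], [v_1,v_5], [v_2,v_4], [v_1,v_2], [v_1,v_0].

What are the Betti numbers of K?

We work with the vertex ordering v_0 < v_1 < v_2 < v_3 < v_4 < v_5 < v_6. The simplices of K, each written with vertices in increasing order, are:

  0-simplices (7): [v_0], [v_1], [v_2], [v_3], [v_4], [v_5], [v_6]
  1-simplices (9): [v_0,v_1], [v_0,v_6], [v_1,v_2], [v_1,v_3], [v_1,v_4], [v_1,v_5], [v_1,v_6], [v_2,v_4], [v_3,v_5]

giving chain groups C_0 ≅ Z^7, C_1 ≅ Z^9.

The boundary map ∂_1: C_1 → C_0 maps an edge to its endpoints' difference, ∂[p,q] = q − p.
The resulting 7×9 matrix has rank 6, and its Smith normal form has invariant factors (1,1,1,1,1,1).

From H_k ≅ ker(∂_k) / im(∂_{k+1}) we obtain:

  H_0: rank C_0 − rank ∂_1 = 7 − 6 = 1, and the invariant factors of ∂_1 are all 1, so H_0 ≅ Z.
  H_1: rank ker ∂_1 − rank ∂_2 = (9 − 6) − 0 = 3, and there is no ∂_2, so H_1 ≅ Z^3.

(K is a triangulation of a wedge of 3 circles.)

Hence the Betti numbers are b_0 = 1, b_1 = 3.

b_0 = 1, b_1 = 3.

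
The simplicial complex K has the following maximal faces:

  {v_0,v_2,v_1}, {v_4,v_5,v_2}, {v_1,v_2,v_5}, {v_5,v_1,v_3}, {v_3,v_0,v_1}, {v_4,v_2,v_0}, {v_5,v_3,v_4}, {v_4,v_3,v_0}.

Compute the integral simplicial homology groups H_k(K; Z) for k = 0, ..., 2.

Take the total order v_0 < v_1 < v_2 < v_3 < v_4 < v_5 on the vertex set. Then K (dimension 2) consists of the simplices:

  0-simplices (6): [v_0], [v_1], [v_2], [v_3], [v_4], [v_5]
  1-simplices (12): [v_0,v_1], [v_0,v_2], [v_0,v_3], [v_0,v_4], [v_1,v_2], [v_1,v_3], [v_1,v_5], [v_2,v_4], [v_2,v_5], [v_3,v_4], [v_3,v_5], [v_4,v_5]
  2-simplices (8): [v_0,v_1,v_2], [v_0,v_1,v_3], [v_0,v_2,v_4], [v_0,v_3,v_4], [v_1,v_2,v_5], [v_1,v_3,v_5], [v_2,v_4,v_5], [v_3,v_4,v_5]

Hence C_0 ≅ Z^6, C_1 ≅ Z^12, C_2 ≅ Z^8.

∂_1: C_1 → C_0 maps an edge to its endpoints' difference, ∂[p,q] = q − p. For instance
  ∂[v_0,v_3] = [v_3] − [v_0].
As a 6×12 matrix over Z this has rank 5, with invariant factors (1,1,1,1,1).

The boundary map ∂_2: C_2 → C_1 acts by ∂[p,q,r] = [q,r] − [p,r] + [p,q]. For instance
  ∂[v_1,v_3,v_5] = [v_3,v_5] − [v_1,v_5] + [v_1,v_3],
  ∂[v_0,v_1,v_3] = [v_1,v_3] − [v_0,v_3] + [v_0,v_1].
The resulting 12×8 matrix has rank 7, and its Smith normal form has invariant factors (1,1,1,1,1,1,1).

Computing H_k = (kernel of ∂_k) / (image of ∂_{k+1}):

  H_0: rank C_0 − rank ∂_1 = 6 − 5 = 1, and the invariant factors of ∂_1 are all 1, so H_0 = Z.
  H_1: rank ker ∂_1 − rank ∂_2 = (12 − 5) − 7 = 0, and the invariant factors of ∂_2 are all 1, so H_1 = 0.
  H_2: rank ker ∂_2 − rank ∂_3 = (8 − 7) − 0 = 1, and there is no ∂_3, so H_2 = Z.

H_0 ≅ Z,  H_1 = 0,  H_2 ≅ Z.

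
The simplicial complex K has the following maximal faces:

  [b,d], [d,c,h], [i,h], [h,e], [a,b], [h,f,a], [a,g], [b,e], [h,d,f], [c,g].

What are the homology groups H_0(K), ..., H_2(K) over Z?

Take the total order a < b < c < d < e < f < g < h < i on the vertex set. Then K (dimension 2) consists of the simplices:

  0-simplices (9): a, b, c, d, e, f, g, h, i
  1-simplices (14): ab, af, ag, ah, bd, be, cd, cg, ch, df, dh, eh, fh, hi
  2-simplices (3): afh, cdh, dfh

so the chain groups are C_0 ≅ Z^9, C_1 ≅ Z^14, C_2 ≅ Z^3.

The boundary map ∂_1: C_1 → C_0 is given by ∂[p,q] = [q] − [p]. For instance
  ∂ah = h − a.
As a 9×14 matrix over Z this has rank 8, with invariant factors (1,1,1,1,1,1,1,1).

The boundary map ∂_2: C_2 → C_1 sends each 2-simplex [p,q,r] to [q,r] − [p,r] + [p,q]. For instance
  ∂afh = fh − ah + af,
  ∂dfh = fh − dh + df.
The 14×3 boundary matrix has rank 3 and Smith normal form diag(1,1,1).

Now H_k = ker ∂_k / im ∂_{k+1}, so:

  H_0: rank C_0 − rank ∂_1 = 9 − 8 = 1, and the invariant factors of ∂_1 are all 1, so H_0 ≅ Z.
  H_1: rank ker ∂_1 − rank ∂_2 = (14 − 8) − 3 = 3, and the invariant factors of ∂_2 are all 1, so H_1 ≅ Z^3.
  H_2: rank ker ∂_2 − rank ∂_3 = (3 − 3) − 0 = 0, and there is no ∂_3, so H_2 ≅ 0.

H_0 ≅ Z,  H_1 ≅ Z^3,  H_2 = 0.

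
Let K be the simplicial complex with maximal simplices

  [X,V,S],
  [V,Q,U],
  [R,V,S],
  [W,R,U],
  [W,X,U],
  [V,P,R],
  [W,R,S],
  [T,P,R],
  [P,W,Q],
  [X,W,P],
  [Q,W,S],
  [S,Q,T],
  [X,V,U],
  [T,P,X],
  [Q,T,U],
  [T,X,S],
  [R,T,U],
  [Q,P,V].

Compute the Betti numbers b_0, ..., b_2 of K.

b_0 = 1, b_1 = 2, b_2 = 1.

We work with the vertex ordering P < Q < R < S < T < U < V < W < X. The simplices of K, each written with vertices in increasing order, are:

  0-simplices (9): P, Q, R, S, T, U, V, W, X
  1-simplices (27): PQ, PR, PT, PV, PW, PX, QS, QT, QU, QV, QW, RS, RT, RU, RV, RW, ST, SV, SW, SX, TU, TX, UV, UW, UX, VX, WX
  2-simplices (18): PQV, PQW, PRT, PRV, PTX, PWX, QST, QSW, QTU, QUV, RSV, RSW, RTU, RUW, STX, SVX, UVX, UWX

so the chain groups are C_0 ≅ Z^9, C_1 ≅ Z^27, C_2 ≅ Z^18.

∂_1: C_1 → C_0 maps an edge to its endpoints' difference, ∂[p,q] = q − p. For instance
  ∂PW = W − P.
As a 9×27 matrix over Z this has rank 8, with invariant factors (1,1,1,1,1,1,1,1).

∂_2: C_2 → C_1 acts by ∂[p,q,r] = [q,r] − [p,r] + [p,q]. For instance
  ∂RUW = UW − RW + RU,
  ∂QTU = TU − QU + QT.
The resulting 27×18 matrix has rank 17, and its Smith normal form has invariant factors (1,1,1,1,1,1,1,1,1,1,1,1,1,1,1,1,1).

Computing H_k = (kernel of ∂_k) / (image of ∂_{k+1}):

  H_0: rank C_0 − rank ∂_1 = 9 − 8 = 1, and the invariant factors of ∂_1 are all 1, so H_0 ≅ Z.
  H_1: rank ker ∂_1 − rank ∂_2 = (27 − 8) − 17 = 2, and the invariant factors of ∂_2 are all 1, so H_1 ≅ Z^2.
  H_2: rank ker ∂_2 − rank ∂_3 = (18 − 17) − 0 = 1, and there is no ∂_3, so H_2 ≅ Z.

As a check, the Euler characteristic is 9 − 27 + 18 = 0, which agrees with 1 − 2 + 1 = 0.
(K is a triangulation of the torus T^2.)

Hence the Betti numbers are b_0 = 1, b_1 = 2, b_2 = 1.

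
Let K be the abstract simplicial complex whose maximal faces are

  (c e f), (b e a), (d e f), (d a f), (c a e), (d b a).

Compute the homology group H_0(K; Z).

Fix the vertex order a < b < c < d < e < f and write every simplex with vertices in increasing order. Then dim K = 2 and the simplices of K are:

  0-simplices (6): a, b, c, d, e, f
  1-simplices (12): ab, ac, ad, ae, af, bd, be, ce, cf, de, df, ef
  2-simplices (6): abd, abe, ace, adf, cef, def

so the chain groups are C_0 ≅ Z^6, C_1 ≅ Z^12, C_2 ≅ Z^6.

The boundary map ∂_1: C_1 → C_0 sends each edge [p,q] (with p < q) to q − p.
This gives a 6×12 integer matrix of rank 5; reducing to Smith normal form yields diagonal entries (1,1,1,1,1).

Boundary ∂_2: C_2 → C_1 sends each 2-simplex [p,q,r] to [q,r] − [p,r] + [p,q]. For instance
  ∂abd = bd − ad + ab,
  ∂def = ef − df + de.
The resulting 12×6 matrix has rank 6, and its Smith normal form has invariant factors (1,1,1,1,1,1).

Computing H_k = (kernel of ∂_k) / (image of ∂_{k+1}):

  H_0: rank C_0 − rank ∂_1 = 6 − 5 = 1, and the invariant factors of ∂_1 are all 1, so H_0 = Z.

H_0 ≅ Z.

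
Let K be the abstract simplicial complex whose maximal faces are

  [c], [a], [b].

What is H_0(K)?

Take the total order a < b < c on the vertex set. Then K (dimension 0) consists of the simplices:

  0-simplices (3): a, b, c

Hence C_0 ≅ Z^3.

Computing H_k = (kernel of ∂_k) / (image of ∂_{k+1}):

  H_0: rank C_0 − rank ∂_1 = 3 − 0 = 3, and there is no ∂_1, so H_0 ≅ Z^3.

H_0 ≅ Z^3.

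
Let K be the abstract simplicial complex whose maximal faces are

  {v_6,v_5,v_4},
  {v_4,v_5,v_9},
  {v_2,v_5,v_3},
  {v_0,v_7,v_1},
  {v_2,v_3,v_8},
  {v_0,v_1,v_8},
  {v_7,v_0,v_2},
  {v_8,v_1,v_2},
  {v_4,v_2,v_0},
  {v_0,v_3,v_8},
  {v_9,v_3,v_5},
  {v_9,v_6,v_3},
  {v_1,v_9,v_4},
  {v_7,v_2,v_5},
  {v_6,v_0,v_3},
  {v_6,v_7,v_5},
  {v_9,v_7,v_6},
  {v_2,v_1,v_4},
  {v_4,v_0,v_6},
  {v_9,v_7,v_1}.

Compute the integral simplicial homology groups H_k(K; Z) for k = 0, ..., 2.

Fix the vertex order v_0 < v_1 < v_2 < v_3 < v_4 < v_5 < v_6 < v_7 < v_8 < v_9 and write every simplex with vertices in increasing order. Then dim K = 2 and the simplices of K are:

  0-simplices (10): [v_0], [v_1], [v_2], [v_3], [v_4], [v_5], [v_6], [v_7], [v_8], [v_9]
  1-simplices (30): (30 of them)
  2-simplices (20): (20 of them)

giving chain groups C_0 ≅ Z^10, C_1 ≅ Z^30, C_2 ≅ Z^20.

∂_1: C_1 → C_0 is given by ∂[p,q] = [q] − [p]. For instance
  ∂[v_3,v_8] = [v_8] − [v_3].
The 10×30 boundary matrix has rank 9 and Smith normal form diag(1,1,1,1,1,1,1,1,1).

Boundary ∂_2: C_2 → C_1 acts by ∂[p,q,r] = [q,r] − [p,r] + [p,q]. For instance
  ∂[v_1,v_4,v_9] = [v_4,v_9] − [v_1,v_9] + [v_1,v_4],
  ∂[v_6,v_7,v_9] = [v_7,v_9] − [v_6,v_9] + [v_6,v_7].
The resulting 30×20 matrix has rank 20, and its Smith normal form has invariant factors (1,1,1,1,1,1,1,1,1,1,1,1,1,1,1,1,1,1,1,2).

From H_k ≅ ker(∂_k) / im(∂_{k+1}) we obtain:

  H_0: rank C_0 − rank ∂_1 = 10 − 9 = 1, and the invariant factors of ∂_1 are all 1, so H_0 ≅ Z.
  H_1: rank ker ∂_1 − rank ∂_2 = (30 − 9) − 20 = 1, and ∂_2 has invariant factor 2 > 1, so H_1 ≅ Z × Z/2.
  H_2: rank ker ∂_2 − rank ∂_3 = (20 − 20) − 0 = 0, and there is no ∂_3, so H_2 ≅ 0.

(K is a triangulation of the Klein bottle.)

H_0 ≅ Z,  H_1 ≅ Z × Z/2,  H_2 = 0.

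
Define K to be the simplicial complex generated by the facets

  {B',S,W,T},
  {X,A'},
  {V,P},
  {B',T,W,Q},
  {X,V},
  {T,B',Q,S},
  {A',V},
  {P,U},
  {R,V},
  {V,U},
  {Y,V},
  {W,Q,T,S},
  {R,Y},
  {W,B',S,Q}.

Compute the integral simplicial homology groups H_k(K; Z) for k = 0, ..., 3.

Take the total order P < Q < R < S < T < U < V < W < X < Y < A' < B' on the vertex set. Then K (dimension 3) consists of the simplices:

  0-simplices (12): [P], [Q], [R], [S], [T], [U], [V], [W], [X], [Y], [A'], [B']
  1-simplices (19): [P,U], [P,V], [Q,S], [Q,T], [Q,W], [Q,B'], [R,V], [R,Y], [S,T], [S,W], [S,B'], [T,W], [T,B'], [U,V], [V,X], [V,Y], [V,A'], [W,B'], [X,A']
  2-simplices (10): [Q,S,T], [Q,S,W], [Q,S,B'], [Q,T,W], [Q,T,B'], [Q,W,B'], [S,T,W], [S,T,B'], [S,W,B'], [T,W,B']
  3-simplices (5): [Q,S,T,W], [Q,S,T,B'], [Q,S,W,B'], [Q,T,W,B'], [S,T,W,B']

giving chain groups C_0 ≅ Z^12, C_1 ≅ Z^19, C_2 ≅ Z^10, C_3 ≅ Z^5.

∂_1: C_1 → C_0 is given by ∂[p,q] = [q] − [p]. For instance
  ∂[Q,T] = [T] − [Q].
The resulting 12×19 matrix has rank 10, and its Smith normal form has invariant factors (1,1,1,1,1,1,1,1,1,1).

The boundary map ∂_2: C_2 → C_1 sends each 2-simplex [p,q,r] to [q,r] − [p,r] + [p,q]. For instance
  ∂[Q,S,W] = [S,W] − [Q,W] + [Q,S],
  ∂[Q,T,B'] = [T,B'] − [Q,B'] + [Q,T].
This gives a 19×10 integer matrix of rank 6; reducing to Smith normal form yields diagonal entries (1,1,1,1,1,1).

Boundary ∂_3: C_3 → C_2 sends each 3-simplex σ to the alternating sum Σ_i (−1)^i (σ with its i-th vertex removed). For instance
  ∂[Q,S,T,B'] = [S,T,B'] − [Q,T,B'] + [Q,S,B'] − [Q,S,T],
  ∂[Q,S,T,W] = [S,T,W] − [Q,T,W] + [Q,S,W] − [Q,S,T].
As a 10×5 matrix over Z this has rank 4, with invariant factors (1,1,1,1).

Computing H_k = (kernel of ∂_k) / (image of ∂_{k+1}):

  H_0: rank C_0 − rank ∂_1 = 12 − 10 = 2, and the invariant factors of ∂_1 are all 1, so H_0 ≅ Z^2.
  H_1: rank ker ∂_1 − rank ∂_2 = (19 − 10) − 6 = 3, and the invariant factors of ∂_2 are all 1, so H_1 ≅ Z^3.
  H_2: rank ker ∂_2 − rank ∂_3 = (10 − 6) − 4 = 0, and the invariant factors of ∂_3 are all 1, so H_2 ≅ 0.
  H_3: rank ker ∂_3 − rank ∂_4 = (5 − 4) − 0 = 1, and there is no ∂_4, so H_3 ≅ Z.

(K is a triangulation of the disjoint union of the 3-sphere S^3 and a wedge of 3 circles.)

H_0 ≅ Z^2,  H_1 ≅ Z^3,  H_2 = 0,  H_3 ≅ Z.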